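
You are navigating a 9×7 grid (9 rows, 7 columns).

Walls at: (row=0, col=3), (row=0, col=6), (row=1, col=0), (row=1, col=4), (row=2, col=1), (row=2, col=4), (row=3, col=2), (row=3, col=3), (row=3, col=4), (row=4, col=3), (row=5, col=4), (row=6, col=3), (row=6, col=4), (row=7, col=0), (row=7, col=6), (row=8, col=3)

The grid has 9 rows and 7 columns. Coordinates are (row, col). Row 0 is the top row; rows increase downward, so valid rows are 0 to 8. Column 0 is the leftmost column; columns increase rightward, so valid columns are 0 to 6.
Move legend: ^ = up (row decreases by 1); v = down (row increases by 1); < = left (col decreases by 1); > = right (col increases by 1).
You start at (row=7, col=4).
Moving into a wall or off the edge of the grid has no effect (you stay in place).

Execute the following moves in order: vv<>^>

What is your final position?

Answer: Final position: (row=7, col=5)

Derivation:
Start: (row=7, col=4)
  v (down): (row=7, col=4) -> (row=8, col=4)
  v (down): blocked, stay at (row=8, col=4)
  < (left): blocked, stay at (row=8, col=4)
  > (right): (row=8, col=4) -> (row=8, col=5)
  ^ (up): (row=8, col=5) -> (row=7, col=5)
  > (right): blocked, stay at (row=7, col=5)
Final: (row=7, col=5)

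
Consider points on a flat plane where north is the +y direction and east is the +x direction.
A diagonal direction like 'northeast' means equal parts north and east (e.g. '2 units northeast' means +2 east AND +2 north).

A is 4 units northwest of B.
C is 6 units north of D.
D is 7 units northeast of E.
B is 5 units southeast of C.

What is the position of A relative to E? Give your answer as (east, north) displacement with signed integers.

Answer: A is at (east=8, north=12) relative to E.

Derivation:
Place E at the origin (east=0, north=0).
  D is 7 units northeast of E: delta (east=+7, north=+7); D at (east=7, north=7).
  C is 6 units north of D: delta (east=+0, north=+6); C at (east=7, north=13).
  B is 5 units southeast of C: delta (east=+5, north=-5); B at (east=12, north=8).
  A is 4 units northwest of B: delta (east=-4, north=+4); A at (east=8, north=12).
Therefore A relative to E: (east=8, north=12).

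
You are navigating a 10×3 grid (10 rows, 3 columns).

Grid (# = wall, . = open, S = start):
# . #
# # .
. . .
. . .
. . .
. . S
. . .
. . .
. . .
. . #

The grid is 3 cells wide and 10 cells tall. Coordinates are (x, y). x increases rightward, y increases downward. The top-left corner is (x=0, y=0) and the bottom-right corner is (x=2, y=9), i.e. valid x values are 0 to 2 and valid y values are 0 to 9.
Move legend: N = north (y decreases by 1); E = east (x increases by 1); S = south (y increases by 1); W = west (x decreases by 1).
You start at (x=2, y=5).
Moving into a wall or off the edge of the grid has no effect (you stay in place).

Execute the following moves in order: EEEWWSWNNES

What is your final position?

Start: (x=2, y=5)
  [×3]E (east): blocked, stay at (x=2, y=5)
  W (west): (x=2, y=5) -> (x=1, y=5)
  W (west): (x=1, y=5) -> (x=0, y=5)
  S (south): (x=0, y=5) -> (x=0, y=6)
  W (west): blocked, stay at (x=0, y=6)
  N (north): (x=0, y=6) -> (x=0, y=5)
  N (north): (x=0, y=5) -> (x=0, y=4)
  E (east): (x=0, y=4) -> (x=1, y=4)
  S (south): (x=1, y=4) -> (x=1, y=5)
Final: (x=1, y=5)

Answer: Final position: (x=1, y=5)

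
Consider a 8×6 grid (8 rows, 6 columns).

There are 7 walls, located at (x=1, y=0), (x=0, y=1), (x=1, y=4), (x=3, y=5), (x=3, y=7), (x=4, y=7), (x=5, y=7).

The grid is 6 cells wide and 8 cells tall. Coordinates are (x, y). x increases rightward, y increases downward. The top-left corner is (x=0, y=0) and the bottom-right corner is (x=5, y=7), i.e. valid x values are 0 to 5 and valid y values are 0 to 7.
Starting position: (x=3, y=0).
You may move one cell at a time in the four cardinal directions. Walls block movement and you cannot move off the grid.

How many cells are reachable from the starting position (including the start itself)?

Answer: Reachable cells: 40

Derivation:
BFS flood-fill from (x=3, y=0):
  Distance 0: (x=3, y=0)
  Distance 1: (x=2, y=0), (x=4, y=0), (x=3, y=1)
  Distance 2: (x=5, y=0), (x=2, y=1), (x=4, y=1), (x=3, y=2)
  Distance 3: (x=1, y=1), (x=5, y=1), (x=2, y=2), (x=4, y=2), (x=3, y=3)
  Distance 4: (x=1, y=2), (x=5, y=2), (x=2, y=3), (x=4, y=3), (x=3, y=4)
  Distance 5: (x=0, y=2), (x=1, y=3), (x=5, y=3), (x=2, y=4), (x=4, y=4)
  Distance 6: (x=0, y=3), (x=5, y=4), (x=2, y=5), (x=4, y=5)
  Distance 7: (x=0, y=4), (x=1, y=5), (x=5, y=5), (x=2, y=6), (x=4, y=6)
  Distance 8: (x=0, y=5), (x=1, y=6), (x=3, y=6), (x=5, y=6), (x=2, y=7)
  Distance 9: (x=0, y=6), (x=1, y=7)
  Distance 10: (x=0, y=7)
Total reachable: 40 (grid has 41 open cells total)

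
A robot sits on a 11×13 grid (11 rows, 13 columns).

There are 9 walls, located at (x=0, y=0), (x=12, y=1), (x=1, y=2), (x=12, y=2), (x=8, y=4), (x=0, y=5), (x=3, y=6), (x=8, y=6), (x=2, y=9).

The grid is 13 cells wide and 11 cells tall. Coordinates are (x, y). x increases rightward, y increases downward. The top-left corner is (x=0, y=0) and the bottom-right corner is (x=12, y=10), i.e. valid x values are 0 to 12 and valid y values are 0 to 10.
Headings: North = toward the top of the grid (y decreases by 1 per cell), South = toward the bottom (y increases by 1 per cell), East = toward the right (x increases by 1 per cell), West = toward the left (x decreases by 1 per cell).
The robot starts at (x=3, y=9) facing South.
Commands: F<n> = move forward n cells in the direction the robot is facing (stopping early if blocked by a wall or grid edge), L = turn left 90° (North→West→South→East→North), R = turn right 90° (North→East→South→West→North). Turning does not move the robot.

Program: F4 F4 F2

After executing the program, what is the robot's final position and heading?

Answer: Final position: (x=3, y=10), facing South

Derivation:
Start: (x=3, y=9), facing South
  F4: move forward 1/4 (blocked), now at (x=3, y=10)
  F4: move forward 0/4 (blocked), now at (x=3, y=10)
  F2: move forward 0/2 (blocked), now at (x=3, y=10)
Final: (x=3, y=10), facing South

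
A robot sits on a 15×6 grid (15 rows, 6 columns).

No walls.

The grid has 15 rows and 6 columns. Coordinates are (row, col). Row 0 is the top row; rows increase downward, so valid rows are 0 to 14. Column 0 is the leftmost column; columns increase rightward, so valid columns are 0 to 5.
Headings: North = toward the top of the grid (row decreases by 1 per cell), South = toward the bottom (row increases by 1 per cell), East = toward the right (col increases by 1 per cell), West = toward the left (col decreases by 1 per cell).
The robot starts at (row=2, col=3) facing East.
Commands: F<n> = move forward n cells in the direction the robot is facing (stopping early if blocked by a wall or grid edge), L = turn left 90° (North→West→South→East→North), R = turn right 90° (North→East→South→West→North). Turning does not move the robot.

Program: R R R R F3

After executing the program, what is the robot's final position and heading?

Start: (row=2, col=3), facing East
  R: turn right, now facing South
  R: turn right, now facing West
  R: turn right, now facing North
  R: turn right, now facing East
  F3: move forward 2/3 (blocked), now at (row=2, col=5)
Final: (row=2, col=5), facing East

Answer: Final position: (row=2, col=5), facing East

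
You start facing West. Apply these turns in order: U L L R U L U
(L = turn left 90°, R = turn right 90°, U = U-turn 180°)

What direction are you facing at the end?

Answer: Final heading: West

Derivation:
Start: West
  U (U-turn (180°)) -> East
  L (left (90° counter-clockwise)) -> North
  L (left (90° counter-clockwise)) -> West
  R (right (90° clockwise)) -> North
  U (U-turn (180°)) -> South
  L (left (90° counter-clockwise)) -> East
  U (U-turn (180°)) -> West
Final: West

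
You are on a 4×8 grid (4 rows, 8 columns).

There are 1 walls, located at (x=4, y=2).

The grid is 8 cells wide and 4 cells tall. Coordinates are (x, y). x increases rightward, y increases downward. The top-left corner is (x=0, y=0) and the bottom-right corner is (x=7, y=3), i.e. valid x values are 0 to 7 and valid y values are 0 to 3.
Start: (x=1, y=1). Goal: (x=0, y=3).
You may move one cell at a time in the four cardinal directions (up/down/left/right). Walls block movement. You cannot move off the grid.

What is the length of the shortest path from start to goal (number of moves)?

Answer: Shortest path length: 3

Derivation:
BFS from (x=1, y=1) until reaching (x=0, y=3):
  Distance 0: (x=1, y=1)
  Distance 1: (x=1, y=0), (x=0, y=1), (x=2, y=1), (x=1, y=2)
  Distance 2: (x=0, y=0), (x=2, y=0), (x=3, y=1), (x=0, y=2), (x=2, y=2), (x=1, y=3)
  Distance 3: (x=3, y=0), (x=4, y=1), (x=3, y=2), (x=0, y=3), (x=2, y=3)  <- goal reached here
One shortest path (3 moves): (x=1, y=1) -> (x=0, y=1) -> (x=0, y=2) -> (x=0, y=3)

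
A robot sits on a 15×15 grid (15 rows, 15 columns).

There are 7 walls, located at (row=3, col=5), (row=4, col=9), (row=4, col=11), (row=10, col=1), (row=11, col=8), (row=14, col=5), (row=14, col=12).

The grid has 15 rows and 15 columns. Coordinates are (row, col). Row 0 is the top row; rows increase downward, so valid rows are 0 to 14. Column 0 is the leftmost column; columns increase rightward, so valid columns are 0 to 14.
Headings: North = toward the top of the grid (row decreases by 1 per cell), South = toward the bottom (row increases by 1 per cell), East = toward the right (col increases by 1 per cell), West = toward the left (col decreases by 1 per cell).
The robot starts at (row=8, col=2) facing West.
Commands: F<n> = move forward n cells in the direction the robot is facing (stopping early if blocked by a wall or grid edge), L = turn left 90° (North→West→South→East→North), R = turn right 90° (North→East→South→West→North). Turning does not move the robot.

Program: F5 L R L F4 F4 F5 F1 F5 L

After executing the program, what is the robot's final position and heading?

Answer: Final position: (row=14, col=0), facing East

Derivation:
Start: (row=8, col=2), facing West
  F5: move forward 2/5 (blocked), now at (row=8, col=0)
  L: turn left, now facing South
  R: turn right, now facing West
  L: turn left, now facing South
  F4: move forward 4, now at (row=12, col=0)
  F4: move forward 2/4 (blocked), now at (row=14, col=0)
  F5: move forward 0/5 (blocked), now at (row=14, col=0)
  F1: move forward 0/1 (blocked), now at (row=14, col=0)
  F5: move forward 0/5 (blocked), now at (row=14, col=0)
  L: turn left, now facing East
Final: (row=14, col=0), facing East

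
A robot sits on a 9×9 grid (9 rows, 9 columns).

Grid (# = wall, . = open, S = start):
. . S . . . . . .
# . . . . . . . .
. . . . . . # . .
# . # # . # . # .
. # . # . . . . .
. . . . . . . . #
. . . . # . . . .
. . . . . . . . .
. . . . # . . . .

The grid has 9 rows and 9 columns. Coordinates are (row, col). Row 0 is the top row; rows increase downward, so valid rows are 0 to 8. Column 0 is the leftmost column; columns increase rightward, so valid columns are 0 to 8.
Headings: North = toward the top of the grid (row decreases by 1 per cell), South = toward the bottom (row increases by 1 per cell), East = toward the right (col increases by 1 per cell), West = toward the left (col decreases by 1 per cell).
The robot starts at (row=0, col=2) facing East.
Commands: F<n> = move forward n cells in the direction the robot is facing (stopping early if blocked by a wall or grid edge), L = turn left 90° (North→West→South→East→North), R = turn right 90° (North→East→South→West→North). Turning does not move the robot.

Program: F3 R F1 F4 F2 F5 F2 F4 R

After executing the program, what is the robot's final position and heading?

Start: (row=0, col=2), facing East
  F3: move forward 3, now at (row=0, col=5)
  R: turn right, now facing South
  F1: move forward 1, now at (row=1, col=5)
  F4: move forward 1/4 (blocked), now at (row=2, col=5)
  F2: move forward 0/2 (blocked), now at (row=2, col=5)
  F5: move forward 0/5 (blocked), now at (row=2, col=5)
  F2: move forward 0/2 (blocked), now at (row=2, col=5)
  F4: move forward 0/4 (blocked), now at (row=2, col=5)
  R: turn right, now facing West
Final: (row=2, col=5), facing West

Answer: Final position: (row=2, col=5), facing West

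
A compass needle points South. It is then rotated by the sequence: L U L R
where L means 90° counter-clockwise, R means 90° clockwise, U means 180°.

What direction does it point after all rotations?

Start: South
  L (left (90° counter-clockwise)) -> East
  U (U-turn (180°)) -> West
  L (left (90° counter-clockwise)) -> South
  R (right (90° clockwise)) -> West
Final: West

Answer: Final heading: West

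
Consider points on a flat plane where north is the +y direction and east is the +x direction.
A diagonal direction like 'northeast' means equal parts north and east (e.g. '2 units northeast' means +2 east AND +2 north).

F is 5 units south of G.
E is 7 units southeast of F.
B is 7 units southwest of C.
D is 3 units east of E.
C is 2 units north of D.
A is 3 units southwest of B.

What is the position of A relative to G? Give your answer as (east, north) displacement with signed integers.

Place G at the origin (east=0, north=0).
  F is 5 units south of G: delta (east=+0, north=-5); F at (east=0, north=-5).
  E is 7 units southeast of F: delta (east=+7, north=-7); E at (east=7, north=-12).
  D is 3 units east of E: delta (east=+3, north=+0); D at (east=10, north=-12).
  C is 2 units north of D: delta (east=+0, north=+2); C at (east=10, north=-10).
  B is 7 units southwest of C: delta (east=-7, north=-7); B at (east=3, north=-17).
  A is 3 units southwest of B: delta (east=-3, north=-3); A at (east=0, north=-20).
Therefore A relative to G: (east=0, north=-20).

Answer: A is at (east=0, north=-20) relative to G.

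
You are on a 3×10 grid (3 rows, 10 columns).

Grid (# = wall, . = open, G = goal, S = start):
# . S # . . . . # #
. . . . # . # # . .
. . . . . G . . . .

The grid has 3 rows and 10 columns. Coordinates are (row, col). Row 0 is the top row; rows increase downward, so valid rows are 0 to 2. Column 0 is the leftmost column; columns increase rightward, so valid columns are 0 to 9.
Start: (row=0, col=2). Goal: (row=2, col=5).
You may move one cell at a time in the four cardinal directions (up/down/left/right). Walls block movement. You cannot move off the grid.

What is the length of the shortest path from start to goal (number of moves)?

Answer: Shortest path length: 5

Derivation:
BFS from (row=0, col=2) until reaching (row=2, col=5):
  Distance 0: (row=0, col=2)
  Distance 1: (row=0, col=1), (row=1, col=2)
  Distance 2: (row=1, col=1), (row=1, col=3), (row=2, col=2)
  Distance 3: (row=1, col=0), (row=2, col=1), (row=2, col=3)
  Distance 4: (row=2, col=0), (row=2, col=4)
  Distance 5: (row=2, col=5)  <- goal reached here
One shortest path (5 moves): (row=0, col=2) -> (row=1, col=2) -> (row=1, col=3) -> (row=2, col=3) -> (row=2, col=4) -> (row=2, col=5)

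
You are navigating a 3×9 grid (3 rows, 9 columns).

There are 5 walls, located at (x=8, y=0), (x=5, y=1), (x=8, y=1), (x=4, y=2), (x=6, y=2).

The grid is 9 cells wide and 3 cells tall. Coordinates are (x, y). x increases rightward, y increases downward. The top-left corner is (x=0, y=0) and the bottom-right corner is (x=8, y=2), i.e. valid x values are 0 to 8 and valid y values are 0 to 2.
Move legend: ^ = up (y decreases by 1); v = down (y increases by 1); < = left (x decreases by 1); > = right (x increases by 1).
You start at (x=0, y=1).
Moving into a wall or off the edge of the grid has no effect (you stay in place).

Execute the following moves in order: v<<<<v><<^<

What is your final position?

Start: (x=0, y=1)
  v (down): (x=0, y=1) -> (x=0, y=2)
  [×4]< (left): blocked, stay at (x=0, y=2)
  v (down): blocked, stay at (x=0, y=2)
  > (right): (x=0, y=2) -> (x=1, y=2)
  < (left): (x=1, y=2) -> (x=0, y=2)
  < (left): blocked, stay at (x=0, y=2)
  ^ (up): (x=0, y=2) -> (x=0, y=1)
  < (left): blocked, stay at (x=0, y=1)
Final: (x=0, y=1)

Answer: Final position: (x=0, y=1)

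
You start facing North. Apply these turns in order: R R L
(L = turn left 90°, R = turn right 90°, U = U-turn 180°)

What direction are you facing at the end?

Answer: Final heading: East

Derivation:
Start: North
  R (right (90° clockwise)) -> East
  R (right (90° clockwise)) -> South
  L (left (90° counter-clockwise)) -> East
Final: East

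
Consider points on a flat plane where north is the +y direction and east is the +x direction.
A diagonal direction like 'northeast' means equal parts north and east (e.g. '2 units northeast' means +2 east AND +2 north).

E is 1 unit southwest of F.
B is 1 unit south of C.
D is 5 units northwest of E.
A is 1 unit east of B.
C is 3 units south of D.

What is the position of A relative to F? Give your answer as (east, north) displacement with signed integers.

Place F at the origin (east=0, north=0).
  E is 1 unit southwest of F: delta (east=-1, north=-1); E at (east=-1, north=-1).
  D is 5 units northwest of E: delta (east=-5, north=+5); D at (east=-6, north=4).
  C is 3 units south of D: delta (east=+0, north=-3); C at (east=-6, north=1).
  B is 1 unit south of C: delta (east=+0, north=-1); B at (east=-6, north=0).
  A is 1 unit east of B: delta (east=+1, north=+0); A at (east=-5, north=0).
Therefore A relative to F: (east=-5, north=0).

Answer: A is at (east=-5, north=0) relative to F.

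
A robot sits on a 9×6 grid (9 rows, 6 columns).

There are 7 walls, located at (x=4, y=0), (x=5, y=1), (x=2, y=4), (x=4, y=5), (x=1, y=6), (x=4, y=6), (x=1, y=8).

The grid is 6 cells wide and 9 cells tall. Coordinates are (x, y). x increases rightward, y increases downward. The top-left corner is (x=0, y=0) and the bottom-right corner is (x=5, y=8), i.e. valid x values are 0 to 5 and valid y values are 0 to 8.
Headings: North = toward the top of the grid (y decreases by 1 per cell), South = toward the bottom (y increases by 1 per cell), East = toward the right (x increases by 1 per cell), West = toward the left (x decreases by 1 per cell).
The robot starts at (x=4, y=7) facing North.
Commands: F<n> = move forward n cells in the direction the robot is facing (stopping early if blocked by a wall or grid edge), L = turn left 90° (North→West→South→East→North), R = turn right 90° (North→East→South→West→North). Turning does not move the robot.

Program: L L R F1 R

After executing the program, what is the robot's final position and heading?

Start: (x=4, y=7), facing North
  L: turn left, now facing West
  L: turn left, now facing South
  R: turn right, now facing West
  F1: move forward 1, now at (x=3, y=7)
  R: turn right, now facing North
Final: (x=3, y=7), facing North

Answer: Final position: (x=3, y=7), facing North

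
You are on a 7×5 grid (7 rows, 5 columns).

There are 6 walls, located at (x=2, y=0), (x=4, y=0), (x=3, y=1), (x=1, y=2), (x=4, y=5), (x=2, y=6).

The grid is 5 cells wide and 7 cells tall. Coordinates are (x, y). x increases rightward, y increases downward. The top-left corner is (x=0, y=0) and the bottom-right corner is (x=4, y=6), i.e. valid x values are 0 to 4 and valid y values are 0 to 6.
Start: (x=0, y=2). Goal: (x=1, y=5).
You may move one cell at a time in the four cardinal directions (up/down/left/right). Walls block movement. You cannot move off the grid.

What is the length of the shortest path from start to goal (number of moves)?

Answer: Shortest path length: 4

Derivation:
BFS from (x=0, y=2) until reaching (x=1, y=5):
  Distance 0: (x=0, y=2)
  Distance 1: (x=0, y=1), (x=0, y=3)
  Distance 2: (x=0, y=0), (x=1, y=1), (x=1, y=3), (x=0, y=4)
  Distance 3: (x=1, y=0), (x=2, y=1), (x=2, y=3), (x=1, y=4), (x=0, y=5)
  Distance 4: (x=2, y=2), (x=3, y=3), (x=2, y=4), (x=1, y=5), (x=0, y=6)  <- goal reached here
One shortest path (4 moves): (x=0, y=2) -> (x=0, y=3) -> (x=1, y=3) -> (x=1, y=4) -> (x=1, y=5)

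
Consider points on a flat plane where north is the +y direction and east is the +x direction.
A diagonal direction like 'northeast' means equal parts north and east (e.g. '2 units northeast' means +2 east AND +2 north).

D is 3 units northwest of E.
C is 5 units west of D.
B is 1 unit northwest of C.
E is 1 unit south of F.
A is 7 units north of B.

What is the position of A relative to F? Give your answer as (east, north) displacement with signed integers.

Place F at the origin (east=0, north=0).
  E is 1 unit south of F: delta (east=+0, north=-1); E at (east=0, north=-1).
  D is 3 units northwest of E: delta (east=-3, north=+3); D at (east=-3, north=2).
  C is 5 units west of D: delta (east=-5, north=+0); C at (east=-8, north=2).
  B is 1 unit northwest of C: delta (east=-1, north=+1); B at (east=-9, north=3).
  A is 7 units north of B: delta (east=+0, north=+7); A at (east=-9, north=10).
Therefore A relative to F: (east=-9, north=10).

Answer: A is at (east=-9, north=10) relative to F.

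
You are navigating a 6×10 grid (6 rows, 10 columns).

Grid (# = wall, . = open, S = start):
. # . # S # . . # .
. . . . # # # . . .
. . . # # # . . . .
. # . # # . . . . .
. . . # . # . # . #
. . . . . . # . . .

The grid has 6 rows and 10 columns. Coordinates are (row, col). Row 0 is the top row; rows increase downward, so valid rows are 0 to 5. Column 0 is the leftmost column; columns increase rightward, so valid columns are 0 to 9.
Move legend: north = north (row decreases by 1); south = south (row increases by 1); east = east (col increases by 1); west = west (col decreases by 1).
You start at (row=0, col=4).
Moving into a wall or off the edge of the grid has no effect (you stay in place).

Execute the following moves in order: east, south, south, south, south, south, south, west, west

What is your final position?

Start: (row=0, col=4)
  east (east): blocked, stay at (row=0, col=4)
  [×6]south (south): blocked, stay at (row=0, col=4)
  west (west): blocked, stay at (row=0, col=4)
  west (west): blocked, stay at (row=0, col=4)
Final: (row=0, col=4)

Answer: Final position: (row=0, col=4)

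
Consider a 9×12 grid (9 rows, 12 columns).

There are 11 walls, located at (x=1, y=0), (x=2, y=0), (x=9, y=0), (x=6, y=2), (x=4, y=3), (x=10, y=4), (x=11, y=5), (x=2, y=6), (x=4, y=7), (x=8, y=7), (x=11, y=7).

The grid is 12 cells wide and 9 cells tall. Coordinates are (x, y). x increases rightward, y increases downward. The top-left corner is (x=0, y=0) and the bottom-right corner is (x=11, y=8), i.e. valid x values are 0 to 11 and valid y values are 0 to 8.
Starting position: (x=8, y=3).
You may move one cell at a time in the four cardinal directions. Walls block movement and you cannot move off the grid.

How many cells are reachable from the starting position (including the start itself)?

Answer: Reachable cells: 97

Derivation:
BFS flood-fill from (x=8, y=3):
  Distance 0: (x=8, y=3)
  Distance 1: (x=8, y=2), (x=7, y=3), (x=9, y=3), (x=8, y=4)
  Distance 2: (x=8, y=1), (x=7, y=2), (x=9, y=2), (x=6, y=3), (x=10, y=3), (x=7, y=4), (x=9, y=4), (x=8, y=5)
  Distance 3: (x=8, y=0), (x=7, y=1), (x=9, y=1), (x=10, y=2), (x=5, y=3), (x=11, y=3), (x=6, y=4), (x=7, y=5), (x=9, y=5), (x=8, y=6)
  Distance 4: (x=7, y=0), (x=6, y=1), (x=10, y=1), (x=5, y=2), (x=11, y=2), (x=5, y=4), (x=11, y=4), (x=6, y=5), (x=10, y=5), (x=7, y=6), (x=9, y=6)
  Distance 5: (x=6, y=0), (x=10, y=0), (x=5, y=1), (x=11, y=1), (x=4, y=2), (x=4, y=4), (x=5, y=5), (x=6, y=6), (x=10, y=6), (x=7, y=7), (x=9, y=7)
  Distance 6: (x=5, y=0), (x=11, y=0), (x=4, y=1), (x=3, y=2), (x=3, y=4), (x=4, y=5), (x=5, y=6), (x=11, y=6), (x=6, y=7), (x=10, y=7), (x=7, y=8), (x=9, y=8)
  Distance 7: (x=4, y=0), (x=3, y=1), (x=2, y=2), (x=3, y=3), (x=2, y=4), (x=3, y=5), (x=4, y=6), (x=5, y=7), (x=6, y=8), (x=8, y=8), (x=10, y=8)
  Distance 8: (x=3, y=0), (x=2, y=1), (x=1, y=2), (x=2, y=3), (x=1, y=4), (x=2, y=5), (x=3, y=6), (x=5, y=8), (x=11, y=8)
  Distance 9: (x=1, y=1), (x=0, y=2), (x=1, y=3), (x=0, y=4), (x=1, y=5), (x=3, y=7), (x=4, y=8)
  Distance 10: (x=0, y=1), (x=0, y=3), (x=0, y=5), (x=1, y=6), (x=2, y=7), (x=3, y=8)
  Distance 11: (x=0, y=0), (x=0, y=6), (x=1, y=7), (x=2, y=8)
  Distance 12: (x=0, y=7), (x=1, y=8)
  Distance 13: (x=0, y=8)
Total reachable: 97 (grid has 97 open cells total)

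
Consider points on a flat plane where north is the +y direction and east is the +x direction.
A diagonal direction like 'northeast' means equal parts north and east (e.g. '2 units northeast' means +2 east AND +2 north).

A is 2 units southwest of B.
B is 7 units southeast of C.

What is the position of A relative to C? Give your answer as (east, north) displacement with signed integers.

Place C at the origin (east=0, north=0).
  B is 7 units southeast of C: delta (east=+7, north=-7); B at (east=7, north=-7).
  A is 2 units southwest of B: delta (east=-2, north=-2); A at (east=5, north=-9).
Therefore A relative to C: (east=5, north=-9).

Answer: A is at (east=5, north=-9) relative to C.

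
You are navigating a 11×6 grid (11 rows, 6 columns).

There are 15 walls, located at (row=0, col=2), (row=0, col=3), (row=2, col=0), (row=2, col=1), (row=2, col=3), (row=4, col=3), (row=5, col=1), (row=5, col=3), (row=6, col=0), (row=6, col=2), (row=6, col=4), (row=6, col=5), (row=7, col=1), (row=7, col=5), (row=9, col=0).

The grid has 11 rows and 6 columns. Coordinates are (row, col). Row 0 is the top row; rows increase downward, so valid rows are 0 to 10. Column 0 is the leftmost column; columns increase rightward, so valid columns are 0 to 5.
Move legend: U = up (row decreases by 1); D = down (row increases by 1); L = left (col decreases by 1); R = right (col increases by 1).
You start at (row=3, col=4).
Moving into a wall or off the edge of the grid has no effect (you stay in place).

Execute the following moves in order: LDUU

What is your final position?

Start: (row=3, col=4)
  L (left): (row=3, col=4) -> (row=3, col=3)
  D (down): blocked, stay at (row=3, col=3)
  U (up): blocked, stay at (row=3, col=3)
  U (up): blocked, stay at (row=3, col=3)
Final: (row=3, col=3)

Answer: Final position: (row=3, col=3)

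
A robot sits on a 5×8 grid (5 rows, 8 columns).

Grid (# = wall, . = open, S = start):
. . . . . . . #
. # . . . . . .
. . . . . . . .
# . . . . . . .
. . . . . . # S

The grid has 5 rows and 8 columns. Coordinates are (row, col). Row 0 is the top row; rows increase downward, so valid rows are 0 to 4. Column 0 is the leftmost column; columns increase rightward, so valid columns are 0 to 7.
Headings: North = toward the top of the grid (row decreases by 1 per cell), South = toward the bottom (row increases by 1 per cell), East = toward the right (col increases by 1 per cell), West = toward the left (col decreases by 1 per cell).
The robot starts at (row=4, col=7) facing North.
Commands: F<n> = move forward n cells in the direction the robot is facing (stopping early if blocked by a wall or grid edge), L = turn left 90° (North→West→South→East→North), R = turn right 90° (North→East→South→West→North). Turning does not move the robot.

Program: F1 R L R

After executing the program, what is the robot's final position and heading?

Answer: Final position: (row=3, col=7), facing East

Derivation:
Start: (row=4, col=7), facing North
  F1: move forward 1, now at (row=3, col=7)
  R: turn right, now facing East
  L: turn left, now facing North
  R: turn right, now facing East
Final: (row=3, col=7), facing East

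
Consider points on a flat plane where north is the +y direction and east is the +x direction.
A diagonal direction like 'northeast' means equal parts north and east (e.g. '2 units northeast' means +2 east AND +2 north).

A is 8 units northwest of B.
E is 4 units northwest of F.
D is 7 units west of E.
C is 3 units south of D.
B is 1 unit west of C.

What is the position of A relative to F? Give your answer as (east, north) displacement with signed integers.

Place F at the origin (east=0, north=0).
  E is 4 units northwest of F: delta (east=-4, north=+4); E at (east=-4, north=4).
  D is 7 units west of E: delta (east=-7, north=+0); D at (east=-11, north=4).
  C is 3 units south of D: delta (east=+0, north=-3); C at (east=-11, north=1).
  B is 1 unit west of C: delta (east=-1, north=+0); B at (east=-12, north=1).
  A is 8 units northwest of B: delta (east=-8, north=+8); A at (east=-20, north=9).
Therefore A relative to F: (east=-20, north=9).

Answer: A is at (east=-20, north=9) relative to F.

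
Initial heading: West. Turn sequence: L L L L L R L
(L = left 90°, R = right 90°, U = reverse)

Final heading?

Start: West
  L (left (90° counter-clockwise)) -> South
  L (left (90° counter-clockwise)) -> East
  L (left (90° counter-clockwise)) -> North
  L (left (90° counter-clockwise)) -> West
  L (left (90° counter-clockwise)) -> South
  R (right (90° clockwise)) -> West
  L (left (90° counter-clockwise)) -> South
Final: South

Answer: Final heading: South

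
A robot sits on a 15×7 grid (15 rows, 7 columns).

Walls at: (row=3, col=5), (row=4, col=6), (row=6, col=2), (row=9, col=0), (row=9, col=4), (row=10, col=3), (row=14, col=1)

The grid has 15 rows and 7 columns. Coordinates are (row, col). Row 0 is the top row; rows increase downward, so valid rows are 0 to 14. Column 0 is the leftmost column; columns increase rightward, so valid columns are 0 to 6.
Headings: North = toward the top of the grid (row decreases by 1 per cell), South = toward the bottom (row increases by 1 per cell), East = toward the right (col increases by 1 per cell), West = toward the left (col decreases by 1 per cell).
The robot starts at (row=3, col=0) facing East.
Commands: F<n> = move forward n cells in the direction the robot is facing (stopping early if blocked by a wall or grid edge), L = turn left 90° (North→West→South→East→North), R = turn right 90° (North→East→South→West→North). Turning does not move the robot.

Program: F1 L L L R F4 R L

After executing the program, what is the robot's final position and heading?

Answer: Final position: (row=3, col=0), facing West

Derivation:
Start: (row=3, col=0), facing East
  F1: move forward 1, now at (row=3, col=1)
  L: turn left, now facing North
  L: turn left, now facing West
  L: turn left, now facing South
  R: turn right, now facing West
  F4: move forward 1/4 (blocked), now at (row=3, col=0)
  R: turn right, now facing North
  L: turn left, now facing West
Final: (row=3, col=0), facing West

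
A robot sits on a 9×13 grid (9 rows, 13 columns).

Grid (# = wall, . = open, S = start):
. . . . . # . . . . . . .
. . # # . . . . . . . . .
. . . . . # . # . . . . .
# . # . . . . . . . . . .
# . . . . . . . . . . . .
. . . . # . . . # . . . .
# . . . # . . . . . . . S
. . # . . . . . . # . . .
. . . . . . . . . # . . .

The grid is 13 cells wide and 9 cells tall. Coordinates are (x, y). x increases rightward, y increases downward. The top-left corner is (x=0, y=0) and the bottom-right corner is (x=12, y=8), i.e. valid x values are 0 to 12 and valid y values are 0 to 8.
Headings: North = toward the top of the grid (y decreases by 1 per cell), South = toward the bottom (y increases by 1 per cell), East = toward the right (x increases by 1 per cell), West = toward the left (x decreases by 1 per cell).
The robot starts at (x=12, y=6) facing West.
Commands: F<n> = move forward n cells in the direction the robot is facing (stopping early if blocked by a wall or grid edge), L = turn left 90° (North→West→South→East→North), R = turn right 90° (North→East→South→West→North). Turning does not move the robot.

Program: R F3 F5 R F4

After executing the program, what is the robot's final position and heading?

Start: (x=12, y=6), facing West
  R: turn right, now facing North
  F3: move forward 3, now at (x=12, y=3)
  F5: move forward 3/5 (blocked), now at (x=12, y=0)
  R: turn right, now facing East
  F4: move forward 0/4 (blocked), now at (x=12, y=0)
Final: (x=12, y=0), facing East

Answer: Final position: (x=12, y=0), facing East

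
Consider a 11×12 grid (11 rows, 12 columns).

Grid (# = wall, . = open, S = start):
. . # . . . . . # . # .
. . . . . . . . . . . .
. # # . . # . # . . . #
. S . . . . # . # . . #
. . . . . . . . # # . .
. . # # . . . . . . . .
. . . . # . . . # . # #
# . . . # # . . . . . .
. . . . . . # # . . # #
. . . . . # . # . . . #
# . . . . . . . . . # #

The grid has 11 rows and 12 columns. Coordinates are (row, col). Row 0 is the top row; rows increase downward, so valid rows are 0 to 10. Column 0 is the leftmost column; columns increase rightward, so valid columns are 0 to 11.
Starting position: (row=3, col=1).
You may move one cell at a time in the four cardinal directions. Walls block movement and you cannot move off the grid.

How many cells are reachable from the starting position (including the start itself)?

BFS flood-fill from (row=3, col=1):
  Distance 0: (row=3, col=1)
  Distance 1: (row=3, col=0), (row=3, col=2), (row=4, col=1)
  Distance 2: (row=2, col=0), (row=3, col=3), (row=4, col=0), (row=4, col=2), (row=5, col=1)
  Distance 3: (row=1, col=0), (row=2, col=3), (row=3, col=4), (row=4, col=3), (row=5, col=0), (row=6, col=1)
  Distance 4: (row=0, col=0), (row=1, col=1), (row=1, col=3), (row=2, col=4), (row=3, col=5), (row=4, col=4), (row=6, col=0), (row=6, col=2), (row=7, col=1)
  Distance 5: (row=0, col=1), (row=0, col=3), (row=1, col=2), (row=1, col=4), (row=4, col=5), (row=5, col=4), (row=6, col=3), (row=7, col=2), (row=8, col=1)
  Distance 6: (row=0, col=4), (row=1, col=5), (row=4, col=6), (row=5, col=5), (row=7, col=3), (row=8, col=0), (row=8, col=2), (row=9, col=1)
  Distance 7: (row=0, col=5), (row=1, col=6), (row=4, col=7), (row=5, col=6), (row=6, col=5), (row=8, col=3), (row=9, col=0), (row=9, col=2), (row=10, col=1)
  Distance 8: (row=0, col=6), (row=1, col=7), (row=2, col=6), (row=3, col=7), (row=5, col=7), (row=6, col=6), (row=8, col=4), (row=9, col=3), (row=10, col=2)
  Distance 9: (row=0, col=7), (row=1, col=8), (row=5, col=8), (row=6, col=7), (row=7, col=6), (row=8, col=5), (row=9, col=4), (row=10, col=3)
  Distance 10: (row=1, col=9), (row=2, col=8), (row=5, col=9), (row=7, col=7), (row=10, col=4)
  Distance 11: (row=0, col=9), (row=1, col=10), (row=2, col=9), (row=5, col=10), (row=6, col=9), (row=7, col=8), (row=10, col=5)
  Distance 12: (row=1, col=11), (row=2, col=10), (row=3, col=9), (row=4, col=10), (row=5, col=11), (row=7, col=9), (row=8, col=8), (row=10, col=6)
  Distance 13: (row=0, col=11), (row=3, col=10), (row=4, col=11), (row=7, col=10), (row=8, col=9), (row=9, col=6), (row=9, col=8), (row=10, col=7)
  Distance 14: (row=7, col=11), (row=9, col=9), (row=10, col=8)
  Distance 15: (row=9, col=10), (row=10, col=9)
Total reachable: 100 (grid has 100 open cells total)

Answer: Reachable cells: 100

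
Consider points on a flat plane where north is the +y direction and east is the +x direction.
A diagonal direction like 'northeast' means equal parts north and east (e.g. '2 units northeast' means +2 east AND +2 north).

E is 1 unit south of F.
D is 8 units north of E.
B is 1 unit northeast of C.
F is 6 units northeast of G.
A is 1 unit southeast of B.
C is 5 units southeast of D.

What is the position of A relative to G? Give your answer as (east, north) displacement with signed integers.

Answer: A is at (east=13, north=8) relative to G.

Derivation:
Place G at the origin (east=0, north=0).
  F is 6 units northeast of G: delta (east=+6, north=+6); F at (east=6, north=6).
  E is 1 unit south of F: delta (east=+0, north=-1); E at (east=6, north=5).
  D is 8 units north of E: delta (east=+0, north=+8); D at (east=6, north=13).
  C is 5 units southeast of D: delta (east=+5, north=-5); C at (east=11, north=8).
  B is 1 unit northeast of C: delta (east=+1, north=+1); B at (east=12, north=9).
  A is 1 unit southeast of B: delta (east=+1, north=-1); A at (east=13, north=8).
Therefore A relative to G: (east=13, north=8).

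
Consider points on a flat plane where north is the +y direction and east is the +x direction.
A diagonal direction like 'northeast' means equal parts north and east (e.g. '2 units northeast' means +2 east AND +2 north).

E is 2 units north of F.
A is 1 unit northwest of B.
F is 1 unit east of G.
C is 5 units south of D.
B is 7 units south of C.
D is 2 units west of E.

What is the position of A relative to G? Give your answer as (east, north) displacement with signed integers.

Answer: A is at (east=-2, north=-9) relative to G.

Derivation:
Place G at the origin (east=0, north=0).
  F is 1 unit east of G: delta (east=+1, north=+0); F at (east=1, north=0).
  E is 2 units north of F: delta (east=+0, north=+2); E at (east=1, north=2).
  D is 2 units west of E: delta (east=-2, north=+0); D at (east=-1, north=2).
  C is 5 units south of D: delta (east=+0, north=-5); C at (east=-1, north=-3).
  B is 7 units south of C: delta (east=+0, north=-7); B at (east=-1, north=-10).
  A is 1 unit northwest of B: delta (east=-1, north=+1); A at (east=-2, north=-9).
Therefore A relative to G: (east=-2, north=-9).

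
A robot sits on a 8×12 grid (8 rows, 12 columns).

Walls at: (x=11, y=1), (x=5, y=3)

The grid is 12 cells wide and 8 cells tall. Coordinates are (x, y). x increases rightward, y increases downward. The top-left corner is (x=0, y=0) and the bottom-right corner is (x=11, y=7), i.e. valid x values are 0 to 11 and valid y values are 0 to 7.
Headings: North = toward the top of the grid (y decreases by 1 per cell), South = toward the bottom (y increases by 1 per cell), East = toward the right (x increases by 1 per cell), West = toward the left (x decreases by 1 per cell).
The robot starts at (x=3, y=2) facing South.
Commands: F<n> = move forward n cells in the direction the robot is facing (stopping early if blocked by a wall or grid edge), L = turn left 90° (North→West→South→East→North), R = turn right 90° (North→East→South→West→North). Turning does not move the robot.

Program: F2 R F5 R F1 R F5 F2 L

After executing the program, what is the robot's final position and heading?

Start: (x=3, y=2), facing South
  F2: move forward 2, now at (x=3, y=4)
  R: turn right, now facing West
  F5: move forward 3/5 (blocked), now at (x=0, y=4)
  R: turn right, now facing North
  F1: move forward 1, now at (x=0, y=3)
  R: turn right, now facing East
  F5: move forward 4/5 (blocked), now at (x=4, y=3)
  F2: move forward 0/2 (blocked), now at (x=4, y=3)
  L: turn left, now facing North
Final: (x=4, y=3), facing North

Answer: Final position: (x=4, y=3), facing North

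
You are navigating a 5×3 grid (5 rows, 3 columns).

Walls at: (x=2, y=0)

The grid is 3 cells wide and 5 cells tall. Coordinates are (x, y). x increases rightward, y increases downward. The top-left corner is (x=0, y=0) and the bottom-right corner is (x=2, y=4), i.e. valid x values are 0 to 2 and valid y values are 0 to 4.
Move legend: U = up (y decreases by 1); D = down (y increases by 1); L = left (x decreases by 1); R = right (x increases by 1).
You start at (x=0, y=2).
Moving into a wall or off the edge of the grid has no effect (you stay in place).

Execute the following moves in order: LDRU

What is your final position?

Start: (x=0, y=2)
  L (left): blocked, stay at (x=0, y=2)
  D (down): (x=0, y=2) -> (x=0, y=3)
  R (right): (x=0, y=3) -> (x=1, y=3)
  U (up): (x=1, y=3) -> (x=1, y=2)
Final: (x=1, y=2)

Answer: Final position: (x=1, y=2)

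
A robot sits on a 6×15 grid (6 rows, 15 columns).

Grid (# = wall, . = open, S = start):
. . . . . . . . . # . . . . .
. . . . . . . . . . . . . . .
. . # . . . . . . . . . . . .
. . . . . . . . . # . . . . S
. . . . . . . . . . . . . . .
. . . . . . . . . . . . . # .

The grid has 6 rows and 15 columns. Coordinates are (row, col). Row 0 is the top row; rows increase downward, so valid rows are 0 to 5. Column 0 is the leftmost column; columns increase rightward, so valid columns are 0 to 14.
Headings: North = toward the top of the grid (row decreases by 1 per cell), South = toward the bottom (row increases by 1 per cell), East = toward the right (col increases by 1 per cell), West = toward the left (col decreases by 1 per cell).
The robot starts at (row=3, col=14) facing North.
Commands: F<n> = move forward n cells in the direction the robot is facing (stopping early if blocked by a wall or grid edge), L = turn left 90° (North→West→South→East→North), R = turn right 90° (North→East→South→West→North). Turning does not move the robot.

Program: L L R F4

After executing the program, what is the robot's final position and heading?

Answer: Final position: (row=3, col=10), facing West

Derivation:
Start: (row=3, col=14), facing North
  L: turn left, now facing West
  L: turn left, now facing South
  R: turn right, now facing West
  F4: move forward 4, now at (row=3, col=10)
Final: (row=3, col=10), facing West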